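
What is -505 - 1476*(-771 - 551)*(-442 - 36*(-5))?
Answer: -511233769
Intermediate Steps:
-505 - 1476*(-771 - 551)*(-442 - 36*(-5)) = -505 - (-1951272)*(-442 + 180) = -505 - (-1951272)*(-262) = -505 - 1476*346364 = -505 - 511233264 = -511233769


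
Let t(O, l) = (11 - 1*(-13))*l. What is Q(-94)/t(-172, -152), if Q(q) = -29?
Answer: 29/3648 ≈ 0.0079496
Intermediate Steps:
t(O, l) = 24*l (t(O, l) = (11 + 13)*l = 24*l)
Q(-94)/t(-172, -152) = -29/(24*(-152)) = -29/(-3648) = -29*(-1/3648) = 29/3648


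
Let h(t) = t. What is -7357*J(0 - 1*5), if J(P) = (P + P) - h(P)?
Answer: 36785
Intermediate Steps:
J(P) = P (J(P) = (P + P) - P = 2*P - P = P)
-7357*J(0 - 1*5) = -7357*(0 - 1*5) = -7357*(0 - 5) = -7357*(-5) = 36785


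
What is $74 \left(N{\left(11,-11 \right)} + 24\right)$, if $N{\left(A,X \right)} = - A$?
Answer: $962$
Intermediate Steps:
$74 \left(N{\left(11,-11 \right)} + 24\right) = 74 \left(\left(-1\right) 11 + 24\right) = 74 \left(-11 + 24\right) = 74 \cdot 13 = 962$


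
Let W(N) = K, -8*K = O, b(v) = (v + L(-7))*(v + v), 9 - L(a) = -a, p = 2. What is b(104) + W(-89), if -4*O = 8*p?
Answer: 44097/2 ≈ 22049.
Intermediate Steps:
L(a) = 9 + a (L(a) = 9 - (-1)*a = 9 + a)
O = -4 (O = -2*2 = -1/4*16 = -4)
b(v) = 2*v*(2 + v) (b(v) = (v + (9 - 7))*(v + v) = (v + 2)*(2*v) = (2 + v)*(2*v) = 2*v*(2 + v))
K = 1/2 (K = -1/8*(-4) = 1/2 ≈ 0.50000)
W(N) = 1/2
b(104) + W(-89) = 2*104*(2 + 104) + 1/2 = 2*104*106 + 1/2 = 22048 + 1/2 = 44097/2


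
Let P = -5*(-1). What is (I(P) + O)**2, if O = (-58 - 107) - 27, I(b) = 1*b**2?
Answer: 27889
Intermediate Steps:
P = 5
I(b) = b**2
O = -192 (O = -165 - 27 = -192)
(I(P) + O)**2 = (5**2 - 192)**2 = (25 - 192)**2 = (-167)**2 = 27889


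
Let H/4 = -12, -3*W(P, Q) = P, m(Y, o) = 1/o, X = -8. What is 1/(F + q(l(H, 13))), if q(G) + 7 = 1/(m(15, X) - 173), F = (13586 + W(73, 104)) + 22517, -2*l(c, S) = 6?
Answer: 4155/149877751 ≈ 2.7723e-5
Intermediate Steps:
W(P, Q) = -P/3
H = -48 (H = 4*(-12) = -48)
l(c, S) = -3 (l(c, S) = -1/2*6 = -3)
F = 108236/3 (F = (13586 - 1/3*73) + 22517 = (13586 - 73/3) + 22517 = 40685/3 + 22517 = 108236/3 ≈ 36079.)
q(G) = -9703/1385 (q(G) = -7 + 1/(1/(-8) - 173) = -7 + 1/(-1/8 - 173) = -7 + 1/(-1385/8) = -7 - 8/1385 = -9703/1385)
1/(F + q(l(H, 13))) = 1/(108236/3 - 9703/1385) = 1/(149877751/4155) = 4155/149877751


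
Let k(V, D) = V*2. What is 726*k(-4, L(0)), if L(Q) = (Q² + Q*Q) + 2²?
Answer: -5808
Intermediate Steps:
L(Q) = 4 + 2*Q² (L(Q) = (Q² + Q²) + 4 = 2*Q² + 4 = 4 + 2*Q²)
k(V, D) = 2*V
726*k(-4, L(0)) = 726*(2*(-4)) = 726*(-8) = -5808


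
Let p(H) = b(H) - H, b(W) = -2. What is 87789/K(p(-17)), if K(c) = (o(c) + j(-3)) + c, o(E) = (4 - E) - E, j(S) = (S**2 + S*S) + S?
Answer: 87789/4 ≈ 21947.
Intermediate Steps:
j(S) = S + 2*S**2 (j(S) = (S**2 + S**2) + S = 2*S**2 + S = S + 2*S**2)
o(E) = 4 - 2*E
p(H) = -2 - H
K(c) = 19 - c (K(c) = ((4 - 2*c) - 3*(1 + 2*(-3))) + c = ((4 - 2*c) - 3*(1 - 6)) + c = ((4 - 2*c) - 3*(-5)) + c = ((4 - 2*c) + 15) + c = (19 - 2*c) + c = 19 - c)
87789/K(p(-17)) = 87789/(19 - (-2 - 1*(-17))) = 87789/(19 - (-2 + 17)) = 87789/(19 - 1*15) = 87789/(19 - 15) = 87789/4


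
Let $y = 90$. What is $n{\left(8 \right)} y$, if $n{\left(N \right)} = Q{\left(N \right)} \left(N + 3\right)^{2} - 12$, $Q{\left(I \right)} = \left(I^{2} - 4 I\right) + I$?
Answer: $434520$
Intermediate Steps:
$Q{\left(I \right)} = I^{2} - 3 I$
$n{\left(N \right)} = -12 + N \left(3 + N\right)^{2} \left(-3 + N\right)$ ($n{\left(N \right)} = N \left(-3 + N\right) \left(N + 3\right)^{2} - 12 = N \left(-3 + N\right) \left(3 + N\right)^{2} - 12 = N \left(3 + N\right)^{2} \left(-3 + N\right) - 12 = -12 + N \left(3 + N\right)^{2} \left(-3 + N\right)$)
$n{\left(8 \right)} y = \left(-12 + 8 \left(3 + 8\right)^{2} \left(-3 + 8\right)\right) 90 = \left(-12 + 8 \cdot 11^{2} \cdot 5\right) 90 = \left(-12 + 8 \cdot 121 \cdot 5\right) 90 = \left(-12 + 4840\right) 90 = 4828 \cdot 90 = 434520$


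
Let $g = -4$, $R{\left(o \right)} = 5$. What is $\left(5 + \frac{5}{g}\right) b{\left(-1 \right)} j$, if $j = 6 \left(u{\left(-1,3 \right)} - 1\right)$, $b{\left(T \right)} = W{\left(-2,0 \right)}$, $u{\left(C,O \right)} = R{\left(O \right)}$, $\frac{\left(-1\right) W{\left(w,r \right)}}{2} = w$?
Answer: $360$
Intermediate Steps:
$W{\left(w,r \right)} = - 2 w$
$u{\left(C,O \right)} = 5$
$b{\left(T \right)} = 4$ ($b{\left(T \right)} = \left(-2\right) \left(-2\right) = 4$)
$j = 24$ ($j = 6 \left(5 - 1\right) = 6 \cdot 4 = 24$)
$\left(5 + \frac{5}{g}\right) b{\left(-1 \right)} j = \left(5 + \frac{5}{-4}\right) 4 \cdot 24 = \left(5 + 5 \left(- \frac{1}{4}\right)\right) 4 \cdot 24 = \left(5 - \frac{5}{4}\right) 4 \cdot 24 = \frac{15}{4} \cdot 4 \cdot 24 = 15 \cdot 24 = 360$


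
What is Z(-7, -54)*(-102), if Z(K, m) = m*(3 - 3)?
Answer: 0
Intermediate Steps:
Z(K, m) = 0 (Z(K, m) = m*0 = 0)
Z(-7, -54)*(-102) = 0*(-102) = 0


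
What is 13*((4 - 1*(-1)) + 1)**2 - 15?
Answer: 453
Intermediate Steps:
13*((4 - 1*(-1)) + 1)**2 - 15 = 13*((4 + 1) + 1)**2 - 15 = 13*(5 + 1)**2 - 15 = 13*6**2 - 15 = 13*36 - 15 = 468 - 15 = 453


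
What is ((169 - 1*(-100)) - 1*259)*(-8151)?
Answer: -81510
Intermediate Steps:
((169 - 1*(-100)) - 1*259)*(-8151) = ((169 + 100) - 259)*(-8151) = (269 - 259)*(-8151) = 10*(-8151) = -81510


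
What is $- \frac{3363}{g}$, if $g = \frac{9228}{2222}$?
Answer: $- \frac{1245431}{1538} \approx -809.77$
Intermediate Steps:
$g = \frac{4614}{1111}$ ($g = 9228 \cdot \frac{1}{2222} = \frac{4614}{1111} \approx 4.153$)
$- \frac{3363}{g} = - \frac{3363}{\frac{4614}{1111}} = \left(-3363\right) \frac{1111}{4614} = - \frac{1245431}{1538}$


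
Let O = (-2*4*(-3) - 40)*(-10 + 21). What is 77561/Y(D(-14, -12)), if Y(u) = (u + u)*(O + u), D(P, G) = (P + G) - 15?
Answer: 77561/17794 ≈ 4.3588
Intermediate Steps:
O = -176 (O = (-8*(-3) - 40)*11 = (24 - 40)*11 = -16*11 = -176)
D(P, G) = -15 + G + P (D(P, G) = (G + P) - 15 = -15 + G + P)
Y(u) = 2*u*(-176 + u) (Y(u) = (u + u)*(-176 + u) = (2*u)*(-176 + u) = 2*u*(-176 + u))
77561/Y(D(-14, -12)) = 77561/((2*(-15 - 12 - 14)*(-176 + (-15 - 12 - 14)))) = 77561/((2*(-41)*(-176 - 41))) = 77561/((2*(-41)*(-217))) = 77561/17794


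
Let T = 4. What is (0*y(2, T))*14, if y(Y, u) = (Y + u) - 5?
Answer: 0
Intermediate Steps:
y(Y, u) = -5 + Y + u
(0*y(2, T))*14 = (0*(-5 + 2 + 4))*14 = (0*1)*14 = 0*14 = 0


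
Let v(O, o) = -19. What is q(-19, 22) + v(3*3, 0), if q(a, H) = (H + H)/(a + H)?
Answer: -13/3 ≈ -4.3333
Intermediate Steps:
q(a, H) = 2*H/(H + a) (q(a, H) = (2*H)/(H + a) = 2*H/(H + a))
q(-19, 22) + v(3*3, 0) = 2*22/(22 - 19) - 19 = 2*22/3 - 19 = 2*22*(⅓) - 19 = 44/3 - 19 = -13/3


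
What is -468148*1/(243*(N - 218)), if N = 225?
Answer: -468148/1701 ≈ -275.22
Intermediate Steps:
-468148*1/(243*(N - 218)) = -468148*1/(243*(225 - 218)) = -468148/(7*243) = -468148/1701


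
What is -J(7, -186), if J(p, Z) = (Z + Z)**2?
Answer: -138384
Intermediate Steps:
J(p, Z) = 4*Z**2 (J(p, Z) = (2*Z)**2 = 4*Z**2)
-J(7, -186) = -4*(-186)**2 = -4*34596 = -1*138384 = -138384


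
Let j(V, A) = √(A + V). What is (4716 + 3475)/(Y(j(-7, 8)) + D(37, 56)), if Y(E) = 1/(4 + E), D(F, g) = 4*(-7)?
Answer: -40955/139 ≈ -294.64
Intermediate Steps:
D(F, g) = -28
(4716 + 3475)/(Y(j(-7, 8)) + D(37, 56)) = (4716 + 3475)/(1/(4 + √(8 - 7)) - 28) = 8191/(1/(4 + √1) - 28) = 8191/(1/(4 + 1) - 28) = 8191/(1/5 - 28) = 8191/(⅕ - 28) = 8191/(-139/5) = 8191*(-5/139) = -40955/139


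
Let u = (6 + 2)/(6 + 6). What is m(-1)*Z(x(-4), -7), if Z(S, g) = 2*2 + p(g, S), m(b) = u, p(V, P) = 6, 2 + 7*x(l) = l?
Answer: 20/3 ≈ 6.6667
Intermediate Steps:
x(l) = -2/7 + l/7
u = 2/3 (u = 8/12 = 8*(1/12) = 2/3 ≈ 0.66667)
m(b) = 2/3
Z(S, g) = 10 (Z(S, g) = 2*2 + 6 = 4 + 6 = 10)
m(-1)*Z(x(-4), -7) = (2/3)*10 = 20/3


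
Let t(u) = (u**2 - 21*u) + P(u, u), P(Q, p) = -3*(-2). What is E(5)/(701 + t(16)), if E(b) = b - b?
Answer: 0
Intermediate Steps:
P(Q, p) = 6
t(u) = 6 + u**2 - 21*u (t(u) = (u**2 - 21*u) + 6 = 6 + u**2 - 21*u)
E(b) = 0
E(5)/(701 + t(16)) = 0/(701 + (6 + 16**2 - 21*16)) = 0/(701 + (6 + 256 - 336)) = 0/(701 - 74) = 0/627 = (1/627)*0 = 0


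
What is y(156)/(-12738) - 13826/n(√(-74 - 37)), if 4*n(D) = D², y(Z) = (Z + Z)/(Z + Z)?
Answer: 234820747/471306 ≈ 498.23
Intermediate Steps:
y(Z) = 1 (y(Z) = (2*Z)/((2*Z)) = (2*Z)*(1/(2*Z)) = 1)
n(D) = D²/4
y(156)/(-12738) - 13826/n(√(-74 - 37)) = 1/(-12738) - 13826*4/(-74 - 37) = 1*(-1/12738) - 13826/((√(-111))²/4) = -1/12738 - 13826/((I*√111)²/4) = -1/12738 - 13826/((¼)*(-111)) = -1/12738 - 13826/(-111/4) = -1/12738 - 13826*(-4/111) = -1/12738 + 55304/111 = 234820747/471306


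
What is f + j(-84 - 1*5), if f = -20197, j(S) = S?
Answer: -20286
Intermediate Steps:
f + j(-84 - 1*5) = -20197 + (-84 - 1*5) = -20197 + (-84 - 5) = -20197 - 89 = -20286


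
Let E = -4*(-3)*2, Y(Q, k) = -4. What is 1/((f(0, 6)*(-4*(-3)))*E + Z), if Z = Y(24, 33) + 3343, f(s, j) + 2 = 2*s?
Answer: 1/2763 ≈ 0.00036193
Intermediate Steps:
f(s, j) = -2 + 2*s
E = 24 (E = 12*2 = 24)
Z = 3339 (Z = -4 + 3343 = 3339)
1/((f(0, 6)*(-4*(-3)))*E + Z) = 1/(((-2 + 2*0)*(-4*(-3)))*24 + 3339) = 1/(((-2 + 0)*12)*24 + 3339) = 1/(-2*12*24 + 3339) = 1/(-24*24 + 3339) = 1/(-576 + 3339) = 1/2763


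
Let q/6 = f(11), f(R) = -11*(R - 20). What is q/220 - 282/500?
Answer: 267/125 ≈ 2.1360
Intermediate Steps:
f(R) = 220 - 11*R (f(R) = -11*(-20 + R) = 220 - 11*R)
q = 594 (q = 6*(220 - 11*11) = 6*(220 - 121) = 6*99 = 594)
q/220 - 282/500 = 594/220 - 282/500 = 594*(1/220) - 282*1/500 = 27/10 - 141/250 = 267/125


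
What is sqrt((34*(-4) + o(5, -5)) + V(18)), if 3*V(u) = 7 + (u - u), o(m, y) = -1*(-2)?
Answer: I*sqrt(1185)/3 ≈ 11.475*I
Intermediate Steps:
o(m, y) = 2
V(u) = 7/3 (V(u) = (7 + (u - u))/3 = (7 + 0)/3 = (1/3)*7 = 7/3)
sqrt((34*(-4) + o(5, -5)) + V(18)) = sqrt((34*(-4) + 2) + 7/3) = sqrt((-136 + 2) + 7/3) = sqrt(-134 + 7/3) = sqrt(-395/3) = I*sqrt(1185)/3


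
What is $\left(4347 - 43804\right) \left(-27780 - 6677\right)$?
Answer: $1359569849$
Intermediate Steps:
$\left(4347 - 43804\right) \left(-27780 - 6677\right) = \left(-39457\right) \left(-34457\right) = 1359569849$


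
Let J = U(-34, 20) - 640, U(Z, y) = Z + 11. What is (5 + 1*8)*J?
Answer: -8619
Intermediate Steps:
U(Z, y) = 11 + Z
J = -663 (J = (11 - 34) - 640 = -23 - 640 = -663)
(5 + 1*8)*J = (5 + 1*8)*(-663) = (5 + 8)*(-663) = 13*(-663) = -8619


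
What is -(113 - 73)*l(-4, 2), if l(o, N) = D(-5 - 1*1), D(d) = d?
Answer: 240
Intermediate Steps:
l(o, N) = -6 (l(o, N) = -5 - 1*1 = -5 - 1 = -6)
-(113 - 73)*l(-4, 2) = -(113 - 73)*(-6) = -40*(-6) = -1*(-240) = 240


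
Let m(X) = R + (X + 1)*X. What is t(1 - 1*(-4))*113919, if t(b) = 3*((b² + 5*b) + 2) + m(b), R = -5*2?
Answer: 20049744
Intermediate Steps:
R = -10
m(X) = -10 + X*(1 + X) (m(X) = -10 + (X + 1)*X = -10 + (1 + X)*X = -10 + X*(1 + X))
t(b) = -4 + 4*b² + 16*b (t(b) = 3*((b² + 5*b) + 2) + (-10 + b + b²) = 3*(2 + b² + 5*b) + (-10 + b + b²) = (6 + 3*b² + 15*b) + (-10 + b + b²) = -4 + 4*b² + 16*b)
t(1 - 1*(-4))*113919 = (-4 + 4*(1 - 1*(-4))² + 16*(1 - 1*(-4)))*113919 = (-4 + 4*(1 + 4)² + 16*(1 + 4))*113919 = (-4 + 4*5² + 16*5)*113919 = (-4 + 4*25 + 80)*113919 = (-4 + 100 + 80)*113919 = 176*113919 = 20049744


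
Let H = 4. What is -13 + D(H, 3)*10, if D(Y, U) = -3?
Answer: -43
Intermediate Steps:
-13 + D(H, 3)*10 = -13 - 3*10 = -13 - 30 = -43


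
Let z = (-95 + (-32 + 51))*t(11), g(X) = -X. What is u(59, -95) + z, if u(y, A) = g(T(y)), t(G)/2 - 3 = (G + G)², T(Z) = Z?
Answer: -74083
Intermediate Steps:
t(G) = 6 + 8*G² (t(G) = 6 + 2*(G + G)² = 6 + 2*(2*G)² = 6 + 2*(4*G²) = 6 + 8*G²)
u(y, A) = -y
z = -74024 (z = (-95 + (-32 + 51))*(6 + 8*11²) = (-95 + 19)*(6 + 8*121) = -76*(6 + 968) = -76*974 = -74024)
u(59, -95) + z = -1*59 - 74024 = -59 - 74024 = -74083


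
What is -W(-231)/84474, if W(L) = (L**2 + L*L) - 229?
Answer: -106493/84474 ≈ -1.2607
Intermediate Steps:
W(L) = -229 + 2*L**2 (W(L) = (L**2 + L**2) - 229 = 2*L**2 - 229 = -229 + 2*L**2)
-W(-231)/84474 = -(-229 + 2*(-231)**2)/84474 = -(-229 + 2*53361)*(1/84474) = -(-229 + 106722)*(1/84474) = -1*106493*(1/84474) = -106493*1/84474 = -106493/84474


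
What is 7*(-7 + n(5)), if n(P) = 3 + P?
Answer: 7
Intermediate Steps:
7*(-7 + n(5)) = 7*(-7 + (3 + 5)) = 7*(-7 + 8) = 7*1 = 7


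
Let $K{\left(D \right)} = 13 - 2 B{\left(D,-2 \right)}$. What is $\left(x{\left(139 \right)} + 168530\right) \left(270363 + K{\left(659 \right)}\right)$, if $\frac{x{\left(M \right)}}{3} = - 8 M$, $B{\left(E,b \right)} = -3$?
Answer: $44665484108$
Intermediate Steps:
$K{\left(D \right)} = 19$ ($K{\left(D \right)} = 13 - -6 = 13 + 6 = 19$)
$x{\left(M \right)} = - 24 M$ ($x{\left(M \right)} = 3 \left(- 8 M\right) = - 24 M$)
$\left(x{\left(139 \right)} + 168530\right) \left(270363 + K{\left(659 \right)}\right) = \left(\left(-24\right) 139 + 168530\right) \left(270363 + 19\right) = \left(-3336 + 168530\right) 270382 = 165194 \cdot 270382 = 44665484108$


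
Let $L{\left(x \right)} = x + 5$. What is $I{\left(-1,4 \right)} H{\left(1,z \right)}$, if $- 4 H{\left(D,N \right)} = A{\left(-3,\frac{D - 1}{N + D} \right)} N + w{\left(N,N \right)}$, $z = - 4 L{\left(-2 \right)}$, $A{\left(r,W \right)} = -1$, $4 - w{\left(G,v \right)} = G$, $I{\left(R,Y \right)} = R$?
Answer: $7$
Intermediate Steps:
$L{\left(x \right)} = 5 + x$
$w{\left(G,v \right)} = 4 - G$
$z = -12$ ($z = - 4 \left(5 - 2\right) = \left(-4\right) 3 = -12$)
$H{\left(D,N \right)} = -1 + \frac{N}{2}$ ($H{\left(D,N \right)} = - \frac{- N - \left(-4 + N\right)}{4} = - \frac{4 - 2 N}{4} = -1 + \frac{N}{2}$)
$I{\left(-1,4 \right)} H{\left(1,z \right)} = - (-1 + \frac{1}{2} \left(-12\right)) = - (-1 - 6) = \left(-1\right) \left(-7\right) = 7$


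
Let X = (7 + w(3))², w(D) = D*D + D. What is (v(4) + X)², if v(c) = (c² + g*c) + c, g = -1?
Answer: 142129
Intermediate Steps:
v(c) = c² (v(c) = (c² - c) + c = c²)
w(D) = D + D² (w(D) = D² + D = D + D²)
X = 361 (X = (7 + 3*(1 + 3))² = (7 + 3*4)² = (7 + 12)² = 19² = 361)
(v(4) + X)² = (4² + 361)² = (16 + 361)² = 377² = 142129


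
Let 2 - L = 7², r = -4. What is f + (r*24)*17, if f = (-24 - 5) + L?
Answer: -1708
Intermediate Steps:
L = -47 (L = 2 - 1*7² = 2 - 1*49 = 2 - 49 = -47)
f = -76 (f = (-24 - 5) - 47 = -29 - 47 = -76)
f + (r*24)*17 = -76 - 4*24*17 = -76 - 96*17 = -76 - 1632 = -1708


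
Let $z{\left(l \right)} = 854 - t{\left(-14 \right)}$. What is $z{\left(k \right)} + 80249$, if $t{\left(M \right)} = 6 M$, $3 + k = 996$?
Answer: $81187$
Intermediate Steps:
$k = 993$ ($k = -3 + 996 = 993$)
$z{\left(l \right)} = 938$ ($z{\left(l \right)} = 854 - 6 \left(-14\right) = 854 - -84 = 854 + 84 = 938$)
$z{\left(k \right)} + 80249 = 938 + 80249 = 81187$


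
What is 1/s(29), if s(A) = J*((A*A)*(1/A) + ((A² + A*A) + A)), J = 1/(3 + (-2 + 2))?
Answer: 1/580 ≈ 0.0017241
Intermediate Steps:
J = ⅓ (J = 1/(3 + 0) = 1/3 = ⅓ ≈ 0.33333)
s(A) = 2*A/3 + 2*A²/3 (s(A) = ((A*A)*(1/A) + ((A² + A*A) + A))/3 = (A²/A + ((A² + A²) + A))/3 = (A + (2*A² + A))/3 = (A + (A + 2*A²))/3 = (2*A + 2*A²)/3 = 2*A/3 + 2*A²/3)
1/s(29) = 1/((⅔)*29*(1 + 29)) = 1/((⅔)*29*30) = 1/580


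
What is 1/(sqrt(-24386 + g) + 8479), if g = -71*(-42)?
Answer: 8479/71914845 - 2*I*sqrt(5351)/71914845 ≈ 0.0001179 - 2.0344e-6*I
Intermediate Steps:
g = 2982
1/(sqrt(-24386 + g) + 8479) = 1/(sqrt(-24386 + 2982) + 8479) = 1/(sqrt(-21404) + 8479) = 1/(2*I*sqrt(5351) + 8479) = 1/(8479 + 2*I*sqrt(5351))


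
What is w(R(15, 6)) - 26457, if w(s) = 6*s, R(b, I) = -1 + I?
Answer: -26427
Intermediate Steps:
w(R(15, 6)) - 26457 = 6*(-1 + 6) - 26457 = 6*5 - 26457 = 30 - 26457 = -26427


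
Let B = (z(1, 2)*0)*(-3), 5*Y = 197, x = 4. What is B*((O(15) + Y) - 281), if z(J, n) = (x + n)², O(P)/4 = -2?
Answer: 0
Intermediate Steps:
Y = 197/5 (Y = (⅕)*197 = 197/5 ≈ 39.400)
O(P) = -8 (O(P) = 4*(-2) = -8)
z(J, n) = (4 + n)²
B = 0 (B = ((4 + 2)²*0)*(-3) = (6²*0)*(-3) = (36*0)*(-3) = 0*(-3) = 0)
B*((O(15) + Y) - 281) = 0*((-8 + 197/5) - 281) = 0*(157/5 - 281) = 0*(-1248/5) = 0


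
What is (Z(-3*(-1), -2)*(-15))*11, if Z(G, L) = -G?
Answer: 495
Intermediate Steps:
(Z(-3*(-1), -2)*(-15))*11 = (-(-3)*(-1)*(-15))*11 = (-1*3*(-15))*11 = -3*(-15)*11 = 45*11 = 495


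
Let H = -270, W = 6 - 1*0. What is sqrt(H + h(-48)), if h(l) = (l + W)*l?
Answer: 3*sqrt(194) ≈ 41.785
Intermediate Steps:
W = 6 (W = 6 + 0 = 6)
h(l) = l*(6 + l) (h(l) = (l + 6)*l = (6 + l)*l = l*(6 + l))
sqrt(H + h(-48)) = sqrt(-270 - 48*(6 - 48)) = sqrt(-270 - 48*(-42)) = sqrt(-270 + 2016) = sqrt(1746) = 3*sqrt(194)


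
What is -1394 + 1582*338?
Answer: 533322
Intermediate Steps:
-1394 + 1582*338 = -1394 + 534716 = 533322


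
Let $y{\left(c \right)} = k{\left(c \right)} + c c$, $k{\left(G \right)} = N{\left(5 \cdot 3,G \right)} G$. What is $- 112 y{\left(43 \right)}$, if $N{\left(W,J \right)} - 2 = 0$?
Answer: $-216720$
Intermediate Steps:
$N{\left(W,J \right)} = 2$ ($N{\left(W,J \right)} = 2 + 0 = 2$)
$k{\left(G \right)} = 2 G$
$y{\left(c \right)} = c^{2} + 2 c$ ($y{\left(c \right)} = 2 c + c c = 2 c + c^{2} = c^{2} + 2 c$)
$- 112 y{\left(43 \right)} = - 112 \cdot 43 \left(2 + 43\right) = - 112 \cdot 43 \cdot 45 = \left(-112\right) 1935 = -216720$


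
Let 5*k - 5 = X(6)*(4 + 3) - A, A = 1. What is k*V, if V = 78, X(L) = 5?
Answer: 3042/5 ≈ 608.40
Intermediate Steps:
k = 39/5 (k = 1 + (5*(4 + 3) - 1*1)/5 = 1 + (5*7 - 1)/5 = 1 + (35 - 1)/5 = 1 + (⅕)*34 = 1 + 34/5 = 39/5 ≈ 7.8000)
k*V = (39/5)*78 = 3042/5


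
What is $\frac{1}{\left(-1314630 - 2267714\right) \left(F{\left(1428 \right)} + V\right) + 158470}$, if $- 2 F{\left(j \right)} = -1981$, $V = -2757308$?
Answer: $\frac{1}{9874077616690} \approx 1.0128 \cdot 10^{-13}$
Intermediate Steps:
$F{\left(j \right)} = \frac{1981}{2}$ ($F{\left(j \right)} = \left(- \frac{1}{2}\right) \left(-1981\right) = \frac{1981}{2}$)
$\frac{1}{\left(-1314630 - 2267714\right) \left(F{\left(1428 \right)} + V\right) + 158470} = \frac{1}{\left(-1314630 - 2267714\right) \left(\frac{1981}{2} - 2757308\right) + 158470} = \frac{1}{\left(-3582344\right) \left(- \frac{5512635}{2}\right) + 158470} = \frac{1}{9874077458220 + 158470} = \frac{1}{9874077616690}$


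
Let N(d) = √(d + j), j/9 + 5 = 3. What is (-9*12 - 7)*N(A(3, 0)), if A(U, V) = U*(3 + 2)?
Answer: -115*I*√3 ≈ -199.19*I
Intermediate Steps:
j = -18 (j = -45 + 9*3 = -45 + 27 = -18)
A(U, V) = 5*U (A(U, V) = U*5 = 5*U)
N(d) = √(-18 + d) (N(d) = √(d - 18) = √(-18 + d))
(-9*12 - 7)*N(A(3, 0)) = (-9*12 - 7)*√(-18 + 5*3) = (-108 - 7)*√(-18 + 15) = -115*I*√3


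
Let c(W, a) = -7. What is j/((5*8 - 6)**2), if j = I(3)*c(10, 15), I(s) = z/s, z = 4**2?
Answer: -28/867 ≈ -0.032295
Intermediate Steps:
z = 16
I(s) = 16/s
j = -112/3 (j = (16/3)*(-7) = -112/3 ≈ -37.333)
j/((5*8 - 6)**2) = -112/(3*(5*8 - 6)**2) = -112/(3*(40 - 6)**2) = -112/(3*(34**2)) = -112/3/1156 = -112/3*1/1156 = -28/867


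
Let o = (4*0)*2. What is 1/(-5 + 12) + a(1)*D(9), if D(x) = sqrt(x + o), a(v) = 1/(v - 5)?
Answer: -17/28 ≈ -0.60714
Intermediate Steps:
o = 0 (o = 0*2 = 0)
a(v) = 1/(-5 + v)
D(x) = sqrt(x) (D(x) = sqrt(x + 0) = sqrt(x))
1/(-5 + 12) + a(1)*D(9) = 1/(-5 + 12) + sqrt(9)/(-5 + 1) = 1/7 + 3/(-4) = 1/7 - 1/4*3 = 1/7 - 3/4 = -17/28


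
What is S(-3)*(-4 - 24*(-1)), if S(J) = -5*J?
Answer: 300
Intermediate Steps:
S(-3)*(-4 - 24*(-1)) = (-5*(-3))*(-4 - 24*(-1)) = 15*(-4 - 6*(-4)) = 15*(-4 + 24) = 15*20 = 300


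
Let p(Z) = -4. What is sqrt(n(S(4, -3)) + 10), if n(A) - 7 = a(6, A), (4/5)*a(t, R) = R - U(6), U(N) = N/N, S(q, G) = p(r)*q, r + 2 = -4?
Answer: I*sqrt(17)/2 ≈ 2.0616*I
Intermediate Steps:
r = -6 (r = -2 - 4 = -6)
S(q, G) = -4*q
U(N) = 1
a(t, R) = -5/4 + 5*R/4 (a(t, R) = 5*(R - 1*1)/4 = 5*(R - 1)/4 = 5*(-1 + R)/4 = -5/4 + 5*R/4)
n(A) = 23/4 + 5*A/4 (n(A) = 7 + (-5/4 + 5*A/4) = 23/4 + 5*A/4)
sqrt(n(S(4, -3)) + 10) = sqrt((23/4 + 5*(-4*4)/4) + 10) = sqrt((23/4 + (5/4)*(-16)) + 10) = sqrt((23/4 - 20) + 10) = sqrt(-57/4 + 10) = sqrt(-17/4) = I*sqrt(17)/2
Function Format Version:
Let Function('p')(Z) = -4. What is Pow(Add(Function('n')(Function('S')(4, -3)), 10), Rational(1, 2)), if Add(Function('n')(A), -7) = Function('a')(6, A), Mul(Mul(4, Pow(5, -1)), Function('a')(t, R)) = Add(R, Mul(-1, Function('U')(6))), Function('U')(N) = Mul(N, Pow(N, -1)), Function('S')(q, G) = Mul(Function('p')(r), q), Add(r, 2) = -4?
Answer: Mul(Rational(1, 2), I, Pow(17, Rational(1, 2))) ≈ Mul(2.0616, I)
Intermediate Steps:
r = -6 (r = Add(-2, -4) = -6)
Function('S')(q, G) = Mul(-4, q)
Function('U')(N) = 1
Function('a')(t, R) = Add(Rational(-5, 4), Mul(Rational(5, 4), R)) (Function('a')(t, R) = Mul(Rational(5, 4), Add(R, Mul(-1, 1))) = Mul(Rational(5, 4), Add(R, -1)) = Mul(Rational(5, 4), Add(-1, R)) = Add(Rational(-5, 4), Mul(Rational(5, 4), R)))
Function('n')(A) = Add(Rational(23, 4), Mul(Rational(5, 4), A)) (Function('n')(A) = Add(7, Add(Rational(-5, 4), Mul(Rational(5, 4), A))) = Add(Rational(23, 4), Mul(Rational(5, 4), A)))
Pow(Add(Function('n')(Function('S')(4, -3)), 10), Rational(1, 2)) = Pow(Add(Add(Rational(23, 4), Mul(Rational(5, 4), Mul(-4, 4))), 10), Rational(1, 2)) = Pow(Add(Add(Rational(23, 4), Mul(Rational(5, 4), -16)), 10), Rational(1, 2)) = Pow(Add(Add(Rational(23, 4), -20), 10), Rational(1, 2)) = Pow(Add(Rational(-57, 4), 10), Rational(1, 2)) = Pow(Rational(-17, 4), Rational(1, 2)) = Mul(Rational(1, 2), I, Pow(17, Rational(1, 2)))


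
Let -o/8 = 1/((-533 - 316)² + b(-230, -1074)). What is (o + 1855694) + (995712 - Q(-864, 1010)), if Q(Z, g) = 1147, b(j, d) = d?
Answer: 2051408359285/719727 ≈ 2.8503e+6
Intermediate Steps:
o = -8/719727 (o = -8/((-533 - 316)² - 1074) = -8/((-849)² - 1074) = -8/(720801 - 1074) = -8/719727 ≈ -1.1115e-5)
(o + 1855694) + (995712 - Q(-864, 1010)) = (-8/719727 + 1855694) + (995712 - 1*1147) = 1335593075530/719727 + (995712 - 1147) = 1335593075530/719727 + 994565 = 2051408359285/719727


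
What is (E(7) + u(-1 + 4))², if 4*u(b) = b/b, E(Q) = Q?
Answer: 841/16 ≈ 52.563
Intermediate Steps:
u(b) = ¼ (u(b) = (b/b)/4 = (¼)*1 = ¼)
(E(7) + u(-1 + 4))² = (7 + ¼)² = (29/4)² = 841/16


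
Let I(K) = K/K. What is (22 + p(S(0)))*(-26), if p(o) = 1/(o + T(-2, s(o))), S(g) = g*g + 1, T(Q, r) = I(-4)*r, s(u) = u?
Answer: -585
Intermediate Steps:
I(K) = 1
T(Q, r) = r (T(Q, r) = 1*r = r)
S(g) = 1 + g² (S(g) = g² + 1 = 1 + g²)
p(o) = 1/(2*o) (p(o) = 1/(o + o) = 1/(2*o))
(22 + p(S(0)))*(-26) = (22 + 1/(2*(1 + 0²)))*(-26) = (22 + 1/(2*(1 + 0)))*(-26) = (22 + (½)/1)*(-26) = (22 + (½)*1)*(-26) = (22 + ½)*(-26) = (45/2)*(-26) = -585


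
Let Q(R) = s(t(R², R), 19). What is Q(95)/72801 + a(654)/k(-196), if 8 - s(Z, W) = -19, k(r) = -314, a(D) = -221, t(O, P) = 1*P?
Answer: 1788611/2539946 ≈ 0.70419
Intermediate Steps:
t(O, P) = P
s(Z, W) = 27 (s(Z, W) = 8 - 1*(-19) = 8 + 19 = 27)
Q(R) = 27
Q(95)/72801 + a(654)/k(-196) = 27/72801 - 221/(-314) = 27*(1/72801) - 221*(-1/314) = 3/8089 + 221/314 = 1788611/2539946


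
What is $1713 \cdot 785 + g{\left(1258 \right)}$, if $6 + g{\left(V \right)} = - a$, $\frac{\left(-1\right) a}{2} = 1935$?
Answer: $1348569$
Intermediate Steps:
$a = -3870$ ($a = \left(-2\right) 1935 = -3870$)
$g{\left(V \right)} = 3864$ ($g{\left(V \right)} = -6 - -3870 = -6 + 3870 = 3864$)
$1713 \cdot 785 + g{\left(1258 \right)} = 1713 \cdot 785 + 3864 = 1344705 + 3864 = 1348569$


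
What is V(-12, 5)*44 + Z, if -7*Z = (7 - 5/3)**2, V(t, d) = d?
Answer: 13604/63 ≈ 215.94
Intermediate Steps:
Z = -256/63 (Z = -(7 - 5/3)**2/7 = -(16/3)**2/7 = -1/7*256/9 = -256/63 ≈ -4.0635)
V(-12, 5)*44 + Z = 5*44 - 256/63 = 220 - 256/63 = 13604/63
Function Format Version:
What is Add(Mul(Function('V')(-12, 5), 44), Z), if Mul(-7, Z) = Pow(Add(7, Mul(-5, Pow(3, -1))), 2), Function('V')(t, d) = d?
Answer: Rational(13604, 63) ≈ 215.94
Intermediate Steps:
Z = Rational(-256, 63) (Z = Mul(Rational(-1, 7), Pow(Add(7, Mul(-5, Pow(3, -1))), 2)) = Mul(Rational(-1, 7), Pow(Add(7, Mul(-5, Rational(1, 3))), 2)) = Mul(Rational(-1, 7), Pow(Add(7, Rational(-5, 3)), 2)) = Mul(Rational(-1, 7), Pow(Rational(16, 3), 2)) = Mul(Rational(-1, 7), Rational(256, 9)) = Rational(-256, 63) ≈ -4.0635)
Add(Mul(Function('V')(-12, 5), 44), Z) = Add(Mul(5, 44), Rational(-256, 63)) = Add(220, Rational(-256, 63)) = Rational(13604, 63)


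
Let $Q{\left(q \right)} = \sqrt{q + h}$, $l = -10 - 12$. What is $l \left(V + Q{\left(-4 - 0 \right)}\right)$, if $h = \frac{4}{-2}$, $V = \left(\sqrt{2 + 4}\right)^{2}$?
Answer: $-132 - 22 i \sqrt{6} \approx -132.0 - 53.889 i$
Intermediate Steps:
$V = 6$ ($V = \left(\sqrt{6}\right)^{2} = 6$)
$h = -2$ ($h = 4 \left(- \frac{1}{2}\right) = -2$)
$l = -22$
$Q{\left(q \right)} = \sqrt{-2 + q}$ ($Q{\left(q \right)} = \sqrt{q - 2} = \sqrt{-2 + q}$)
$l \left(V + Q{\left(-4 - 0 \right)}\right) = - 22 \left(6 + \sqrt{-2 - 4}\right) = - 22 \left(6 + \sqrt{-6}\right) = - 22 \left(6 + i \sqrt{6}\right) = -132 - 22 i \sqrt{6}$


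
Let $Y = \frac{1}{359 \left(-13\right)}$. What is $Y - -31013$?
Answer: $\frac{144737670}{4667} \approx 31013.0$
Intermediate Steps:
$Y = - \frac{1}{4667}$ ($Y = \frac{1}{-4667} = - \frac{1}{4667} \approx -0.00021427$)
$Y - -31013 = - \frac{1}{4667} - -31013 = - \frac{1}{4667} + 31013 = \frac{144737670}{4667}$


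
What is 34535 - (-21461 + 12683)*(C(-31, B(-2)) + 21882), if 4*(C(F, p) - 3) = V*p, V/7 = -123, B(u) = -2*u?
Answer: 184583207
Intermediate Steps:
V = -861 (V = 7*(-123) = -861)
C(F, p) = 3 - 861*p/4 (C(F, p) = 3 + (-861*p)/4 = 3 - 861*p/4)
34535 - (-21461 + 12683)*(C(-31, B(-2)) + 21882) = 34535 - (-21461 + 12683)*((3 - (-861)*(-2)/2) + 21882) = 34535 - (-8778)*((3 - 861/4*4) + 21882) = 34535 - (-8778)*((3 - 861) + 21882) = 34535 - (-8778)*(-858 + 21882) = 34535 - (-8778)*21024 = 34535 - 1*(-184548672) = 34535 + 184548672 = 184583207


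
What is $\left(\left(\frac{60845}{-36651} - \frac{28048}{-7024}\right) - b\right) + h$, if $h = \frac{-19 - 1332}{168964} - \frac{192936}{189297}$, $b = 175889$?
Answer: $- \frac{529331339516334076813}{3009484785215772} \approx -1.7589 \cdot 10^{5}$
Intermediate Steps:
$h = - \frac{10951659517}{10661459436}$ ($h = \left(-19 - 1332\right) \frac{1}{168964} - \frac{64312}{63099} = \left(-1351\right) \frac{1}{168964} - \frac{64312}{63099} = - \frac{1351}{168964} - \frac{64312}{63099} = - \frac{10951659517}{10661459436} \approx -1.0272$)
$\left(\left(\frac{60845}{-36651} - \frac{28048}{-7024}\right) - b\right) + h = \left(\left(\frac{60845}{-36651} - \frac{28048}{-7024}\right) - 175889\right) - \frac{10951659517}{10661459436} = \left(\left(60845 \left(- \frac{1}{36651}\right) - - \frac{1753}{439}\right) - 175889\right) - \frac{10951659517}{10661459436} = \left(\left(- \frac{60845}{36651} + \frac{1753}{439}\right) - 175889\right) - \frac{10951659517}{10661459436} = \left(\frac{37538248}{16089789} - 175889\right) - \frac{10951659517}{10661459436} = - \frac{2829979359173}{16089789} - \frac{10951659517}{10661459436} = - \frac{529331339516334076813}{3009484785215772}$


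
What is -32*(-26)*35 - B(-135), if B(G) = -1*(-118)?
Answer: 29002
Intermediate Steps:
B(G) = 118
-32*(-26)*35 - B(-135) = -32*(-26)*35 - 1*118 = 832*35 - 118 = 29120 - 118 = 29002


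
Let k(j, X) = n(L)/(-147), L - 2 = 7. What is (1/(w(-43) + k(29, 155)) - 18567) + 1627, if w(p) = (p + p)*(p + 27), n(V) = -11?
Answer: -3426673873/202283 ≈ -16940.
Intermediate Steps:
L = 9 (L = 2 + 7 = 9)
w(p) = 2*p*(27 + p) (w(p) = (2*p)*(27 + p) = 2*p*(27 + p))
k(j, X) = 11/147 (k(j, X) = -11/(-147) = -11*(-1/147) = 11/147)
(1/(w(-43) + k(29, 155)) - 18567) + 1627 = (1/(2*(-43)*(27 - 43) + 11/147) - 18567) + 1627 = (1/(2*(-43)*(-16) + 11/147) - 18567) + 1627 = (1/(1376 + 11/147) - 18567) + 1627 = (1/(202283/147) - 18567) + 1627 = (147/202283 - 18567) + 1627 = -3755788314/202283 + 1627 = -3426673873/202283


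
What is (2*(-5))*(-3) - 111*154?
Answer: -17064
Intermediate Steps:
(2*(-5))*(-3) - 111*154 = -10*(-3) - 17094 = 30 - 17094 = -17064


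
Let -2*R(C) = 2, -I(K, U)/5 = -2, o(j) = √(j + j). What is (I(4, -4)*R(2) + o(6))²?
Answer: 112 - 40*√3 ≈ 42.718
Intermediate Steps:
o(j) = √2*√j (o(j) = √(2*j) = √2*√j)
I(K, U) = 10 (I(K, U) = -5*(-2) = 10)
R(C) = -1 (R(C) = -½*2 = -1)
(I(4, -4)*R(2) + o(6))² = (10*(-1) + √2*√6)² = (-10 + 2*√3)²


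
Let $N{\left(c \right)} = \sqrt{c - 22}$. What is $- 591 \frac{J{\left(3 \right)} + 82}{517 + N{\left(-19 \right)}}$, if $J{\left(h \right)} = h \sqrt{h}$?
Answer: $- \frac{591 \left(82 + 3 \sqrt{3}\right)}{517 + i \sqrt{41}} \approx -99.661 + 1.2343 i$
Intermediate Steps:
$J{\left(h \right)} = h^{\frac{3}{2}}$
$N{\left(c \right)} = \sqrt{-22 + c}$
$- 591 \frac{J{\left(3 \right)} + 82}{517 + N{\left(-19 \right)}} = - 591 \frac{3^{\frac{3}{2}} + 82}{517 + \sqrt{-22 - 19}} = - 591 \frac{3 \sqrt{3} + 82}{517 + \sqrt{-41}} = - 591 \frac{82 + 3 \sqrt{3}}{517 + i \sqrt{41}} = - \frac{591 \left(82 + 3 \sqrt{3}\right)}{517 + i \sqrt{41}}$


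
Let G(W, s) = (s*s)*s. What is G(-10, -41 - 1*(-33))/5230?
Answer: -256/2615 ≈ -0.097897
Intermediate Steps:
G(W, s) = s³ (G(W, s) = s²*s = s³)
G(-10, -41 - 1*(-33))/5230 = (-41 - 1*(-33))³/5230 = (-41 + 33)³*(1/5230) = (-8)³*(1/5230) = -512*1/5230 = -256/2615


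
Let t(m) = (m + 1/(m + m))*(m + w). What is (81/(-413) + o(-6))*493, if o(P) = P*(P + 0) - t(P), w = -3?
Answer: -15430407/1652 ≈ -9340.4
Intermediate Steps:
t(m) = (-3 + m)*(m + 1/(2*m)) (t(m) = (m + 1/(m + m))*(m - 3) = (m + 1/(2*m))*(-3 + m) = (-3 + m)*(m + 1/(2*m)))
o(P) = -½ + 3*P + 3/(2*P) (o(P) = P*(P + 0) - (½ + P² - 3*P - 3/(2*P)) = P*P + (-½ - P² + 3*P + 3/(2*P)) = P² + (-½ - P² + 3*P + 3/(2*P)) = -½ + 3*P + 3/(2*P))
(81/(-413) + o(-6))*493 = (81/(-413) + (½)*(3 - 6*(-1 + 6*(-6)))/(-6))*493 = (81*(-1/413) + (½)*(-⅙)*(3 - 6*(-1 - 36)))*493 = (-81/413 + (½)*(-⅙)*(3 - 6*(-37)))*493 = (-81/413 + (½)*(-⅙)*(3 + 222))*493 = (-81/413 + (½)*(-⅙)*225)*493 = (-81/413 - 75/4)*493 = -31299/1652*493 = -15430407/1652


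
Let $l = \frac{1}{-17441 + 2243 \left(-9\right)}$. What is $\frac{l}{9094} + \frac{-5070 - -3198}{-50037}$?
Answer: $\frac{16425072253}{439028528056} \approx 0.037412$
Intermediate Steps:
$l = - \frac{1}{37628}$ ($l = \frac{1}{-17441 - 20187} = \frac{1}{-37628} = - \frac{1}{37628} \approx -2.6576 \cdot 10^{-5}$)
$\frac{l}{9094} + \frac{-5070 - -3198}{-50037} = - \frac{1}{37628 \cdot 9094} + \frac{-5070 - -3198}{-50037} = \left(- \frac{1}{37628}\right) \frac{1}{9094} + \left(-5070 + 3198\right) \left(- \frac{1}{50037}\right) = - \frac{1}{342189032} - - \frac{48}{1283} = - \frac{1}{342189032} + \frac{48}{1283} = \frac{16425072253}{439028528056}$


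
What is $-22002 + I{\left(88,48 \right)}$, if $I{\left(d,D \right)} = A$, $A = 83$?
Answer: $-21919$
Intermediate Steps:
$I{\left(d,D \right)} = 83$
$-22002 + I{\left(88,48 \right)} = -22002 + 83 = -21919$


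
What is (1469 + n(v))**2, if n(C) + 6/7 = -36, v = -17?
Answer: 100500625/49 ≈ 2.0510e+6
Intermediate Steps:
n(C) = -258/7 (n(C) = -6/7 - 36 = -258/7)
(1469 + n(v))**2 = (1469 - 258/7)**2 = (10025/7)**2 = 100500625/49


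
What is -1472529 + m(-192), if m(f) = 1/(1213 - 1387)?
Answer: -256220047/174 ≈ -1.4725e+6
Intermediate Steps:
m(f) = -1/174 (m(f) = 1/(-174) = -1/174)
-1472529 + m(-192) = -1472529 - 1/174 = -256220047/174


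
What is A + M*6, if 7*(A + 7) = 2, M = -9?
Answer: -425/7 ≈ -60.714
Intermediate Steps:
A = -47/7 (A = -7 + (1/7)*2 = -7 + 2/7 = -47/7 ≈ -6.7143)
A + M*6 = -47/7 - 9*6 = -47/7 - 54 = -425/7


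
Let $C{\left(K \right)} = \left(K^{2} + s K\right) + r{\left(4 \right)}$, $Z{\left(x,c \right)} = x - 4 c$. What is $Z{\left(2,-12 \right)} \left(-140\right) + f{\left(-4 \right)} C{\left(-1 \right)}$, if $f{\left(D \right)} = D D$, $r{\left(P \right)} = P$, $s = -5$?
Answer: $-6840$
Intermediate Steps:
$C{\left(K \right)} = 4 + K^{2} - 5 K$ ($C{\left(K \right)} = \left(K^{2} - 5 K\right) + 4 = 4 + K^{2} - 5 K$)
$f{\left(D \right)} = D^{2}$
$Z{\left(2,-12 \right)} \left(-140\right) + f{\left(-4 \right)} C{\left(-1 \right)} = \left(2 - -48\right) \left(-140\right) + \left(-4\right)^{2} \left(4 + \left(-1\right)^{2} - -5\right) = \left(2 + 48\right) \left(-140\right) + 16 \left(4 + 1 + 5\right) = 50 \left(-140\right) + 16 \cdot 10 = -7000 + 160 = -6840$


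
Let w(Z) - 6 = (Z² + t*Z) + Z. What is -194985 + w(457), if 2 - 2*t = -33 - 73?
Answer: 39005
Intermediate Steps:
t = 54 (t = 1 - (-33 - 73)/2 = 1 - ½*(-106) = 1 + 53 = 54)
w(Z) = 6 + Z² + 55*Z (w(Z) = 6 + ((Z² + 54*Z) + Z) = 6 + (Z² + 55*Z) = 6 + Z² + 55*Z)
-194985 + w(457) = -194985 + (6 + 457² + 55*457) = -194985 + (6 + 208849 + 25135) = -194985 + 233990 = 39005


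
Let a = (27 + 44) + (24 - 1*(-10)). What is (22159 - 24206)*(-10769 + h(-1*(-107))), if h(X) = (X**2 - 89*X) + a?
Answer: 17886686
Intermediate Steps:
a = 105 (a = 71 + (24 + 10) = 71 + 34 = 105)
h(X) = 105 + X**2 - 89*X (h(X) = (X**2 - 89*X) + 105 = 105 + X**2 - 89*X)
(22159 - 24206)*(-10769 + h(-1*(-107))) = (22159 - 24206)*(-10769 + (105 + (-1*(-107))**2 - (-89)*(-107))) = -2047*(-10769 + (105 + 107**2 - 89*107)) = -2047*(-10769 + (105 + 11449 - 9523)) = -2047*(-10769 + 2031) = -2047*(-8738) = 17886686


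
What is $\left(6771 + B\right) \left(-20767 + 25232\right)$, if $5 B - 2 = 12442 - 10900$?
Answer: $31611307$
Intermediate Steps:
$B = \frac{1544}{5}$ ($B = \frac{2}{5} + \frac{12442 - 10900}{5} = \frac{2}{5} + \frac{1}{5} \cdot 1542 = \frac{2}{5} + \frac{1542}{5} = \frac{1544}{5} \approx 308.8$)
$\left(6771 + B\right) \left(-20767 + 25232\right) = \left(6771 + \frac{1544}{5}\right) \left(-20767 + 25232\right) = \frac{35399}{5} \cdot 4465 = 31611307$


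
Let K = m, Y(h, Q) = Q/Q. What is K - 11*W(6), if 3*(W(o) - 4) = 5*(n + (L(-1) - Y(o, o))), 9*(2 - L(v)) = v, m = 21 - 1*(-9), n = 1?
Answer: -1423/27 ≈ -52.704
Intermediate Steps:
Y(h, Q) = 1
m = 30 (m = 21 + 9 = 30)
K = 30
L(v) = 2 - v/9
W(o) = 203/27 (W(o) = 4 + (5*(1 + ((2 - ⅑*(-1)) - 1*1)))/3 = 4 + (5*(1 + ((2 + ⅑) - 1)))/3 = 4 + (5*(1 + (19/9 - 1)))/3 = 4 + (5*(1 + 10/9))/3 = 4 + (5*(19/9))/3 = 4 + (⅓)*(95/9) = 4 + 95/27 = 203/27)
K - 11*W(6) = 30 - 11*203/27 = 30 - 2233/27 = -1423/27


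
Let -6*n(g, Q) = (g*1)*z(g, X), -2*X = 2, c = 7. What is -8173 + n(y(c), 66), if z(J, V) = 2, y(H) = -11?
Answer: -24508/3 ≈ -8169.3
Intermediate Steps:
X = -1 (X = -½*2 = -1)
n(g, Q) = -g/3 (n(g, Q) = -g*1*2/6 = -g*2/6 = -g/3)
-8173 + n(y(c), 66) = -8173 - ⅓*(-11) = -8173 + 11/3 = -24508/3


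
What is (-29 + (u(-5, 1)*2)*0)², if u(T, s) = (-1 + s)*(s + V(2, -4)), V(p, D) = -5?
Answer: 841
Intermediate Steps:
u(T, s) = (-1 + s)*(-5 + s) (u(T, s) = (-1 + s)*(s - 5) = (-1 + s)*(-5 + s))
(-29 + (u(-5, 1)*2)*0)² = (-29 + ((5 + 1² - 6*1)*2)*0)² = (-29 + ((5 + 1 - 6)*2)*0)² = (-29 + (0*2)*0)² = (-29 + 0*0)² = (-29 + 0)² = (-29)² = 841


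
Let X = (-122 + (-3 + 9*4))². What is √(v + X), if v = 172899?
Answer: 2*√45205 ≈ 425.23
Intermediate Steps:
X = 7921 (X = (-122 + (-3 + 36))² = (-122 + 33)² = (-89)² = 7921)
√(v + X) = √(172899 + 7921) = √180820 = 2*√45205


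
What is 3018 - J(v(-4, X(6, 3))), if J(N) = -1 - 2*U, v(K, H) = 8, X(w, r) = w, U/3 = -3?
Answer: 3001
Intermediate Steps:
U = -9 (U = 3*(-3) = -9)
J(N) = 17 (J(N) = -1 - 2*(-9) = -1 + 18 = 17)
3018 - J(v(-4, X(6, 3))) = 3018 - 1*17 = 3018 - 17 = 3001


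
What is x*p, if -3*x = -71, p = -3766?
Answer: -267386/3 ≈ -89129.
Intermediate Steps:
x = 71/3 (x = -⅓*(-71) = 71/3 ≈ 23.667)
x*p = (71/3)*(-3766) = -267386/3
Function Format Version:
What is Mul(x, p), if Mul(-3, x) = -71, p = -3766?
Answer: Rational(-267386, 3) ≈ -89129.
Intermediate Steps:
x = Rational(71, 3) (x = Mul(Rational(-1, 3), -71) = Rational(71, 3) ≈ 23.667)
Mul(x, p) = Mul(Rational(71, 3), -3766) = Rational(-267386, 3)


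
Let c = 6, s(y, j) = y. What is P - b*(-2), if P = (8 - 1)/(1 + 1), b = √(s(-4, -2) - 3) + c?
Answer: 31/2 + 2*I*√7 ≈ 15.5 + 5.2915*I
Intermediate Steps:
b = 6 + I*√7 (b = √(-4 - 3) + 6 = √(-7) + 6 = I*√7 + 6 = 6 + I*√7 ≈ 6.0 + 2.6458*I)
P = 7/2 ≈ 3.5000
P - b*(-2) = 7/2 - (6 + I*√7)*(-2) = 7/2 + (-6 - I*√7)*(-2) = 7/2 + (12 + 2*I*√7) = 31/2 + 2*I*√7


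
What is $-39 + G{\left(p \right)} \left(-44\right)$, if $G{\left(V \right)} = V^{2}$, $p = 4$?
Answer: $-743$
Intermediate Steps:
$-39 + G{\left(p \right)} \left(-44\right) = -39 + 4^{2} \left(-44\right) = -39 + 16 \left(-44\right) = -39 - 704 = -743$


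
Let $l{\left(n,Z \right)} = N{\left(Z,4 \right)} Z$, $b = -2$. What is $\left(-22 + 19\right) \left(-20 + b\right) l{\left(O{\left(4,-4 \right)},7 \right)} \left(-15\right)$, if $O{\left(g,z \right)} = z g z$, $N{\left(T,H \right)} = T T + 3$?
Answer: $-360360$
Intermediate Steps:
$N{\left(T,H \right)} = 3 + T^{2}$ ($N{\left(T,H \right)} = T^{2} + 3 = 3 + T^{2}$)
$O{\left(g,z \right)} = g z^{2}$ ($O{\left(g,z \right)} = g z z = g z^{2}$)
$l{\left(n,Z \right)} = Z \left(3 + Z^{2}\right)$ ($l{\left(n,Z \right)} = \left(3 + Z^{2}\right) Z = Z \left(3 + Z^{2}\right)$)
$\left(-22 + 19\right) \left(-20 + b\right) l{\left(O{\left(4,-4 \right)},7 \right)} \left(-15\right) = \left(-22 + 19\right) \left(-20 - 2\right) 7 \left(3 + 7^{2}\right) \left(-15\right) = \left(-3\right) \left(-22\right) 7 \left(3 + 49\right) \left(-15\right) = 66 \cdot 7 \cdot 52 \left(-15\right) = 66 \cdot 364 \left(-15\right) = 24024 \left(-15\right) = -360360$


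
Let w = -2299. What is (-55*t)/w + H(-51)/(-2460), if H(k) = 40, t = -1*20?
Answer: -12718/25707 ≈ -0.49473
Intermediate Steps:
t = -20
(-55*t)/w + H(-51)/(-2460) = -55*(-20)/(-2299) + 40/(-2460) = 1100*(-1/2299) + 40*(-1/2460) = -100/209 - 2/123 = -12718/25707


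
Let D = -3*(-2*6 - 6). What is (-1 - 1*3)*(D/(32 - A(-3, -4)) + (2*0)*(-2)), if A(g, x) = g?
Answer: -216/35 ≈ -6.1714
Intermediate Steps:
D = 54 (D = -3*(-12 - 6) = -3*(-18) = 54)
(-1 - 1*3)*(D/(32 - A(-3, -4)) + (2*0)*(-2)) = (-1 - 1*3)*(54/(32 - 1*(-3)) + (2*0)*(-2)) = (-1 - 3)*(54/(32 + 3) + 0*(-2)) = -4*(54/35 + 0) = -4*54/35 = -216/35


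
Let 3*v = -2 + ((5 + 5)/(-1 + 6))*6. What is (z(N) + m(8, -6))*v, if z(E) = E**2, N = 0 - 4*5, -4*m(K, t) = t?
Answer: 4015/3 ≈ 1338.3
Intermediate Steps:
m(K, t) = -t/4
N = -20 (N = 0 - 20 = -20)
v = 10/3 (v = (-2 + ((5 + 5)/(-1 + 6))*6)/3 = (-2 + (10/5)*6)/3 = (-2 + (10*(1/5))*6)/3 = (-2 + 2*6)/3 = (-2 + 12)/3 = (1/3)*10 = 10/3 ≈ 3.3333)
(z(N) + m(8, -6))*v = ((-20)**2 - 1/4*(-6))*(10/3) = (400 + 3/2)*(10/3) = (803/2)*(10/3) = 4015/3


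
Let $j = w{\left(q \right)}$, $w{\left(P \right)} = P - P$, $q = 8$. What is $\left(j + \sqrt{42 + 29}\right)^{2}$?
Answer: $71$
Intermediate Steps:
$w{\left(P \right)} = 0$
$j = 0$
$\left(j + \sqrt{42 + 29}\right)^{2} = \left(0 + \sqrt{42 + 29}\right)^{2} = \left(0 + \sqrt{71}\right)^{2} = \left(\sqrt{71}\right)^{2} = 71$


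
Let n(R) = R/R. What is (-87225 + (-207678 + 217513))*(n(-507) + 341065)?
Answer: -26395097740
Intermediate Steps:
n(R) = 1
(-87225 + (-207678 + 217513))*(n(-507) + 341065) = (-87225 + (-207678 + 217513))*(1 + 341065) = (-87225 + 9835)*341066 = -77390*341066 = -26395097740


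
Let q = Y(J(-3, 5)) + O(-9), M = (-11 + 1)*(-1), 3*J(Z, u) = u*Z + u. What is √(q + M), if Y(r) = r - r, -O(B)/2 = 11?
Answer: 2*I*√3 ≈ 3.4641*I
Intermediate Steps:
J(Z, u) = u/3 + Z*u/3 (J(Z, u) = (u*Z + u)/3 = (Z*u + u)/3 = (u + Z*u)/3 = u/3 + Z*u/3)
O(B) = -22 (O(B) = -2*11 = -22)
M = 10 (M = -10*(-1) = 10)
Y(r) = 0
q = -22 (q = 0 - 22 = -22)
√(q + M) = √(-22 + 10) = √(-12) = 2*I*√3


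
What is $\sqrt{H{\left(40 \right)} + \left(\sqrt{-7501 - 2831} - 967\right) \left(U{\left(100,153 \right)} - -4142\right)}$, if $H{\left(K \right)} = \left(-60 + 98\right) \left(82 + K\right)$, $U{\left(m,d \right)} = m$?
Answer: $\sqrt{-4097378 + 25452 i \sqrt{287}} \approx 106.36 + 2027.0 i$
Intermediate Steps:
$H{\left(K \right)} = 3116 + 38 K$ ($H{\left(K \right)} = 38 \left(82 + K\right) = 3116 + 38 K$)
$\sqrt{H{\left(40 \right)} + \left(\sqrt{-7501 - 2831} - 967\right) \left(U{\left(100,153 \right)} - -4142\right)} = \sqrt{\left(3116 + 38 \cdot 40\right) + \left(\sqrt{-7501 - 2831} - 967\right) \left(100 - -4142\right)} = \sqrt{\left(3116 + 1520\right) + \left(\sqrt{-10332} - 967\right) \left(100 + 4142\right)} = \sqrt{4636 + \left(6 i \sqrt{287} - 967\right) 4242} = \sqrt{4636 + \left(-967 + 6 i \sqrt{287}\right) 4242} = \sqrt{4636 - \left(4102014 - 25452 i \sqrt{287}\right)} = \sqrt{-4097378 + 25452 i \sqrt{287}}$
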